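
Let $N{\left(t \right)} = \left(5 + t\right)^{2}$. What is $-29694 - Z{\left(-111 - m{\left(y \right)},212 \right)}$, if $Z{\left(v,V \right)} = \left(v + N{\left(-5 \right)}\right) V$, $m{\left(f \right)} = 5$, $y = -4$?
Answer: $-5102$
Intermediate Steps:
$Z{\left(v,V \right)} = V v$ ($Z{\left(v,V \right)} = \left(v + \left(5 - 5\right)^{2}\right) V = \left(v + 0^{2}\right) V = \left(v + 0\right) V = v V = V v$)
$-29694 - Z{\left(-111 - m{\left(y \right)},212 \right)} = -29694 - 212 \left(-111 - 5\right) = -29694 - 212 \left(-116\right) = -29694 - -24592 = -29694 + 24592 = -5102$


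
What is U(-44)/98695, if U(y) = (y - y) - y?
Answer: 44/98695 ≈ 0.00044582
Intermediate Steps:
U(y) = -y (U(y) = 0 - y = -y)
U(-44)/98695 = -1*(-44)/98695 = 44*(1/98695) = 44/98695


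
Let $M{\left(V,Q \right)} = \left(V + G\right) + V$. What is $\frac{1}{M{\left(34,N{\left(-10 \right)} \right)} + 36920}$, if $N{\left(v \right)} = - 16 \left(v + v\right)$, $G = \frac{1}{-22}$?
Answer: $\frac{22}{813735} \approx 2.7036 \cdot 10^{-5}$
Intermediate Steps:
$G = - \frac{1}{22} \approx -0.045455$
$N{\left(v \right)} = - 32 v$ ($N{\left(v \right)} = - 16 \cdot 2 v = - 32 v$)
$M{\left(V,Q \right)} = - \frac{1}{22} + 2 V$ ($M{\left(V,Q \right)} = \left(V - \frac{1}{22}\right) + V = \left(- \frac{1}{22} + V\right) + V = - \frac{1}{22} + 2 V$)
$\frac{1}{M{\left(34,N{\left(-10 \right)} \right)} + 36920} = \frac{1}{\left(- \frac{1}{22} + 2 \cdot 34\right) + 36920} = \frac{1}{\left(- \frac{1}{22} + 68\right) + 36920} = \frac{1}{\frac{1495}{22} + 36920} = \frac{1}{\frac{813735}{22}} = \frac{22}{813735}$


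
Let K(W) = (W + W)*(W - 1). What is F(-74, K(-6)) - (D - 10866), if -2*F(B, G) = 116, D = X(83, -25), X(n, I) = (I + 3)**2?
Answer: 10324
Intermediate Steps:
X(n, I) = (3 + I)**2
D = 484 (D = (3 - 25)**2 = (-22)**2 = 484)
K(W) = 2*W*(-1 + W) (K(W) = (2*W)*(-1 + W) = 2*W*(-1 + W))
F(B, G) = -58 (F(B, G) = -1/2*116 = -58)
F(-74, K(-6)) - (D - 10866) = -58 - (484 - 10866) = -58 - 1*(-10382) = -58 + 10382 = 10324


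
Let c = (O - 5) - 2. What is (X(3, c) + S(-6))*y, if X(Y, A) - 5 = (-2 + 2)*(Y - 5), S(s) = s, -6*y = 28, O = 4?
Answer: 14/3 ≈ 4.6667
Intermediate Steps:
y = -14/3 (y = -1/6*28 = -14/3 ≈ -4.6667)
c = -3 (c = (4 - 5) - 2 = -1 - 2 = -3)
X(Y, A) = 5 (X(Y, A) = 5 + (-2 + 2)*(Y - 5) = 5 + 0*(-5 + Y) = 5 + 0 = 5)
(X(3, c) + S(-6))*y = (5 - 6)*(-14/3) = -1*(-14/3) = 14/3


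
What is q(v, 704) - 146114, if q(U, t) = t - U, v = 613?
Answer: -146023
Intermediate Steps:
q(v, 704) - 146114 = (704 - 1*613) - 146114 = (704 - 613) - 146114 = 91 - 146114 = -146023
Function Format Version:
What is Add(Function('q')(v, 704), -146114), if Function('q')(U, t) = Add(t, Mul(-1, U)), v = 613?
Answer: -146023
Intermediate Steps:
Add(Function('q')(v, 704), -146114) = Add(Add(704, Mul(-1, 613)), -146114) = Add(Add(704, -613), -146114) = Add(91, -146114) = -146023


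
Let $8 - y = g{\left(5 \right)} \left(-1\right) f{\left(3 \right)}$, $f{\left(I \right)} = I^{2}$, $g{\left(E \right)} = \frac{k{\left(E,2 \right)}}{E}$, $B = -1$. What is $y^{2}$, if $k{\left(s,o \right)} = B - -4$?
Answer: $\frac{4489}{25} \approx 179.56$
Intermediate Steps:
$k{\left(s,o \right)} = 3$ ($k{\left(s,o \right)} = -1 - -4 = -1 + 4 = 3$)
$g{\left(E \right)} = \frac{3}{E}$
$y = \frac{67}{5}$ ($y = 8 - \frac{3}{5} \left(-1\right) 3^{2} = 8 - 3 \cdot \frac{1}{5} \left(-1\right) 9 = 8 - \frac{3}{5} \left(-1\right) 9 = 8 - \left(- \frac{3}{5}\right) 9 = 8 - - \frac{27}{5} = 8 + \frac{27}{5} = \frac{67}{5} \approx 13.4$)
$y^{2} = \left(\frac{67}{5}\right)^{2} = \frac{4489}{25}$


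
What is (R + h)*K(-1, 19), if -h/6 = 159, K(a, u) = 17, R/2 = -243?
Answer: -24480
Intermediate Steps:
R = -486 (R = 2*(-243) = -486)
h = -954 (h = -6*159 = -954)
(R + h)*K(-1, 19) = (-486 - 954)*17 = -1440*17 = -24480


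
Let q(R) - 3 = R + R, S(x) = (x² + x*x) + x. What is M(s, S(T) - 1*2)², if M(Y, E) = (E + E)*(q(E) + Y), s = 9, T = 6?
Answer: 621405184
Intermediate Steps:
S(x) = x + 2*x² (S(x) = (x² + x²) + x = 2*x² + x = x + 2*x²)
q(R) = 3 + 2*R (q(R) = 3 + (R + R) = 3 + 2*R)
M(Y, E) = 2*E*(3 + Y + 2*E) (M(Y, E) = (E + E)*((3 + 2*E) + Y) = (2*E)*(3 + Y + 2*E) = 2*E*(3 + Y + 2*E))
M(s, S(T) - 1*2)² = (2*(6*(1 + 2*6) - 1*2)*(3 + 9 + 2*(6*(1 + 2*6) - 1*2)))² = (2*(6*(1 + 12) - 2)*(3 + 9 + 2*(6*(1 + 12) - 2)))² = (2*(6*13 - 2)*(3 + 9 + 2*(6*13 - 2)))² = (2*(78 - 2)*(3 + 9 + 2*(78 - 2)))² = (2*76*(3 + 9 + 2*76))² = (2*76*(3 + 9 + 152))² = (2*76*164)² = 24928² = 621405184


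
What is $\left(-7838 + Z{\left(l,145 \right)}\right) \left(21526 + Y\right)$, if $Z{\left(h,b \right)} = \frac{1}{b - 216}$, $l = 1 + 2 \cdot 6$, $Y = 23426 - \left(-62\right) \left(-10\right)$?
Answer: $- \frac{24670713668}{71} \approx -3.4747 \cdot 10^{8}$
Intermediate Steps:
$Y = 22806$ ($Y = 23426 - 620 = 22806$)
$l = 13$ ($l = 1 + 12 = 13$)
$Z{\left(h,b \right)} = \frac{1}{-216 + b}$
$\left(-7838 + Z{\left(l,145 \right)}\right) \left(21526 + Y\right) = \left(-7838 + \frac{1}{-216 + 145}\right) \left(21526 + 22806\right) = \left(-7838 + \frac{1}{-71}\right) 44332 = \left(-7838 - \frac{1}{71}\right) 44332 = \left(- \frac{556499}{71}\right) 44332 = - \frac{24670713668}{71}$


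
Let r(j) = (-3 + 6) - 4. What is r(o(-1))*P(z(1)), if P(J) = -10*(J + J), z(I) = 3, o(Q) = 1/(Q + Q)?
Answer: 60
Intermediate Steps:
o(Q) = 1/(2*Q)
r(j) = -1 (r(j) = 3 - 4 = -1)
P(J) = -20*J
r(o(-1))*P(z(1)) = -(-20)*3 = -1*(-60) = 60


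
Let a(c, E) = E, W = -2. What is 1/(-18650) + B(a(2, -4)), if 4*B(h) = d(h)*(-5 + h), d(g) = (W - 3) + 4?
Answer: 83923/37300 ≈ 2.2499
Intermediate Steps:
d(g) = -1 (d(g) = (-2 - 3) + 4 = -5 + 4 = -1)
B(h) = 5/4 - h/4 (B(h) = (-(-5 + h))/4 = (5 - h)/4 = 5/4 - h/4)
1/(-18650) + B(a(2, -4)) = 1/(-18650) + (5/4 - ¼*(-4)) = -1/18650 + (5/4 + 1) = -1/18650 + 9/4 = 83923/37300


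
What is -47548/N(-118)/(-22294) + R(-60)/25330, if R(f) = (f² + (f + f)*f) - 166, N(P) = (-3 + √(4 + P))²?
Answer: (-5922105185*I + 355611594*√114)/(423530265*(-35*I + 2*√114)) ≈ 0.40502 + 0.009031*I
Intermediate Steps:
R(f) = -166 + 3*f² (R(f) = (f² + (2*f)*f) - 166 = (f² + 2*f²) - 166 = 3*f² - 166 = -166 + 3*f²)
-47548/N(-118)/(-22294) + R(-60)/25330 = -47548/(-3 + √(4 - 118))²/(-22294) + (-166 + 3*(-60)²)/25330 = -47548/(-3 + √(-114))²*(-1/22294) + (-166 + 3*3600)*(1/25330) = -47548/(-3 + I*√114)²*(-1/22294) + (-166 + 10800)*(1/25330) = -47548/(-3 + I*√114)²*(-1/22294) + 10634*(1/25330) = 23774/(11147*(-3 + I*√114)²) + 5317/12665 = 5317/12665 + 23774/(11147*(-3 + I*√114)²)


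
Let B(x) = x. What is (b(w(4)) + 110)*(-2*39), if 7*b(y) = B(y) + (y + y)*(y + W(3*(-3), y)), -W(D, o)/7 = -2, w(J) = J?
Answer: -71604/7 ≈ -10229.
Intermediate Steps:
W(D, o) = 14 (W(D, o) = -7*(-2) = 14)
b(y) = y/7 + 2*y*(14 + y)/7 (b(y) = (y + (y + y)*(y + 14))/7 = (y + (2*y)*(14 + y))/7 = (y + 2*y*(14 + y))/7 = y/7 + 2*y*(14 + y)/7)
(b(w(4)) + 110)*(-2*39) = ((⅐)*4*(29 + 2*4) + 110)*(-2*39) = ((⅐)*4*(29 + 8) + 110)*(-78) = ((⅐)*4*37 + 110)*(-78) = (148/7 + 110)*(-78) = (918/7)*(-78) = -71604/7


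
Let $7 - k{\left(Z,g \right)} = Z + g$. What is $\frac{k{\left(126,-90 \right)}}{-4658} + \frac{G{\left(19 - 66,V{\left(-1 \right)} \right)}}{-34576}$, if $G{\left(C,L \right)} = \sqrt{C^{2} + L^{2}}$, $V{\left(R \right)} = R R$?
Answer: $\frac{29}{4658} - \frac{\sqrt{2210}}{34576} \approx 0.0048662$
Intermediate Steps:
$k{\left(Z,g \right)} = 7 - Z - g$ ($k{\left(Z,g \right)} = 7 - \left(Z + g\right) = 7 - Z - g$)
$V{\left(R \right)} = R^{2}$
$\frac{k{\left(126,-90 \right)}}{-4658} + \frac{G{\left(19 - 66,V{\left(-1 \right)} \right)}}{-34576} = \frac{7 - 126 - -90}{-4658} + \frac{\sqrt{\left(19 - 66\right)^{2} + \left(\left(-1\right)^{2}\right)^{2}}}{-34576} = \left(7 - 126 + 90\right) \left(- \frac{1}{4658}\right) + \sqrt{\left(-47\right)^{2} + 1^{2}} \left(- \frac{1}{34576}\right) = \left(-29\right) \left(- \frac{1}{4658}\right) + \sqrt{2209 + 1} \left(- \frac{1}{34576}\right) = \frac{29}{4658} + \sqrt{2210} \left(- \frac{1}{34576}\right) = \frac{29}{4658} - \frac{\sqrt{2210}}{34576}$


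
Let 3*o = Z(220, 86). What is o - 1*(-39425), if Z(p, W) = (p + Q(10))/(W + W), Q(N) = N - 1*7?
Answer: 20343523/516 ≈ 39425.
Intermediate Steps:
Q(N) = -7 + N (Q(N) = N - 7 = -7 + N)
Z(p, W) = (3 + p)/(2*W) (Z(p, W) = (p + (-7 + 10))/(W + W) = (p + 3)/((2*W)) = (3 + p)*(1/(2*W)) = (3 + p)/(2*W))
o = 223/516 (o = ((½)*(3 + 220)/86)/3 = ((½)*(1/86)*223)/3 = (⅓)*(223/172) = 223/516 ≈ 0.43217)
o - 1*(-39425) = 223/516 - 1*(-39425) = 223/516 + 39425 = 20343523/516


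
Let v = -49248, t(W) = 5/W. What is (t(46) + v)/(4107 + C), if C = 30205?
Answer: -2265403/1578352 ≈ -1.4353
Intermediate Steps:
(t(46) + v)/(4107 + C) = (5/46 - 49248)/(4107 + 30205) = (5*(1/46) - 49248)/34312 = (5/46 - 49248)*(1/34312) = -2265403/46*1/34312 = -2265403/1578352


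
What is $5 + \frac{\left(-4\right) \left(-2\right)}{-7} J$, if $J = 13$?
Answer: $- \frac{69}{7} \approx -9.8571$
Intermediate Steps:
$5 + \frac{\left(-4\right) \left(-2\right)}{-7} J = 5 + \frac{\left(-4\right) \left(-2\right)}{-7} \cdot 13 = 5 + 8 \left(- \frac{1}{7}\right) 13 = 5 - \frac{104}{7} = - \frac{69}{7}$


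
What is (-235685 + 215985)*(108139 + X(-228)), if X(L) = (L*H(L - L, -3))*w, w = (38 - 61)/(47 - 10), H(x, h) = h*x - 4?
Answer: -78409289900/37 ≈ -2.1192e+9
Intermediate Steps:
H(x, h) = -4 + h*x
w = -23/37 ≈ -0.62162
X(L) = 92*L/37 (X(L) = (L*(-4 - 3*(L - L)))*(-23/37) = (L*(-4 - 3*0))*(-23/37) = (L*(-4 + 0))*(-23/37) = (L*(-4))*(-23/37) = -4*L*(-23/37) = 92*L/37)
(-235685 + 215985)*(108139 + X(-228)) = (-235685 + 215985)*(108139 + (92/37)*(-228)) = -19700*(108139 - 20976/37) = -19700*3980167/37 = -78409289900/37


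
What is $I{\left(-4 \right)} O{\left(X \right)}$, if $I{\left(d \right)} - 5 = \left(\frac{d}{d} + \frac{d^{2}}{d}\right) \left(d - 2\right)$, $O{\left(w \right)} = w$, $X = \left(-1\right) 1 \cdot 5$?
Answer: $-115$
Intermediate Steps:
$X = -5$ ($X = \left(-1\right) 5 = -5$)
$I{\left(d \right)} = 5 + \left(1 + d\right) \left(-2 + d\right)$ ($I{\left(d \right)} = 5 + \left(\frac{d}{d} + \frac{d^{2}}{d}\right) \left(d - 2\right) = 5 + \left(1 + d\right) \left(-2 + d\right)$)
$I{\left(-4 \right)} O{\left(X \right)} = \left(3 + \left(-4\right)^{2} - -4\right) \left(-5\right) = \left(3 + 16 + 4\right) \left(-5\right) = 23 \left(-5\right) = -115$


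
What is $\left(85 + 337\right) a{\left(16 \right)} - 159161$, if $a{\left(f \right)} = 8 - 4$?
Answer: $-157473$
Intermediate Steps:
$a{\left(f \right)} = 4$
$\left(85 + 337\right) a{\left(16 \right)} - 159161 = \left(85 + 337\right) 4 - 159161 = 422 \cdot 4 - 159161 = 1688 - 159161 = -157473$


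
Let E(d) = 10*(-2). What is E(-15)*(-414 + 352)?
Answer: 1240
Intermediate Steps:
E(d) = -20
E(-15)*(-414 + 352) = -20*(-414 + 352) = -20*(-62) = 1240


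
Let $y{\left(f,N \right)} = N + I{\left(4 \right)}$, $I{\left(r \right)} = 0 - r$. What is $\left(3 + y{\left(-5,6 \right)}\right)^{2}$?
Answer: $25$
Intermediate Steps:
$I{\left(r \right)} = - r$
$y{\left(f,N \right)} = -4 + N$ ($y{\left(f,N \right)} = N - 4 = -4 + N$)
$\left(3 + y{\left(-5,6 \right)}\right)^{2} = \left(3 + \left(-4 + 6\right)\right)^{2} = \left(3 + 2\right)^{2} = 5^{2} = 25$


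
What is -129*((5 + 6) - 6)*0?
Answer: 0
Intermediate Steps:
-129*((5 + 6) - 6)*0 = -129*(11 - 6)*0 = -645*0 = -129*0 = 0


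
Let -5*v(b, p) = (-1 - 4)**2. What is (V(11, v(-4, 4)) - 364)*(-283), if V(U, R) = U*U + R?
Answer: 70184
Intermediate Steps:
v(b, p) = -5 (v(b, p) = -(-1 - 4)**2/5 = -1/5*(-5)**2 = -1/5*25 = -5)
V(U, R) = R + U**2 (V(U, R) = U**2 + R = R + U**2)
(V(11, v(-4, 4)) - 364)*(-283) = ((-5 + 11**2) - 364)*(-283) = ((-5 + 121) - 364)*(-283) = (116 - 364)*(-283) = -248*(-283) = 70184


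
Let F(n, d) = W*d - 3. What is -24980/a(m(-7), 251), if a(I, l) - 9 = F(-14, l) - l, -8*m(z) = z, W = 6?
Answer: -24980/1261 ≈ -19.810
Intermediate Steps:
m(z) = -z/8
F(n, d) = -3 + 6*d (F(n, d) = 6*d - 3 = -3 + 6*d)
a(I, l) = 6 + 5*l (a(I, l) = 9 + ((-3 + 6*l) - l) = 9 + (-3 + 5*l) = 6 + 5*l)
-24980/a(m(-7), 251) = -24980/(6 + 5*251) = -24980/(6 + 1255) = -24980/1261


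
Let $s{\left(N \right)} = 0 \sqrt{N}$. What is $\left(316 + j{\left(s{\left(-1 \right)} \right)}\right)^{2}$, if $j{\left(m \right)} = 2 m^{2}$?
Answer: $99856$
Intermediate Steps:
$s{\left(N \right)} = 0$
$\left(316 + j{\left(s{\left(-1 \right)} \right)}\right)^{2} = \left(316 + 2 \cdot 0^{2}\right)^{2} = \left(316 + 2 \cdot 0\right)^{2} = \left(316 + 0\right)^{2} = 316^{2} = 99856$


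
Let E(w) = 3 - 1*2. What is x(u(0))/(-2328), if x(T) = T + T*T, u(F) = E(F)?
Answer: -1/1164 ≈ -0.00085911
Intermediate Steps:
E(w) = 1 (E(w) = 3 - 2 = 1)
u(F) = 1
x(T) = T + T²
x(u(0))/(-2328) = (1*(1 + 1))/(-2328) = (1*2)*(-1/2328) = 2*(-1/2328) = -1/1164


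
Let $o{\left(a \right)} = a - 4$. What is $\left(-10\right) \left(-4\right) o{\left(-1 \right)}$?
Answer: $-200$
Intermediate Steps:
$o{\left(a \right)} = -4 + a$
$\left(-10\right) \left(-4\right) o{\left(-1 \right)} = \left(-10\right) \left(-4\right) \left(-4 - 1\right) = 40 \left(-5\right) = -200$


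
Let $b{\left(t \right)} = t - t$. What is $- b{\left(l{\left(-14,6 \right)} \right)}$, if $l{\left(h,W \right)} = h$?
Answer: $0$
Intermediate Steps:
$b{\left(t \right)} = 0$
$- b{\left(l{\left(-14,6 \right)} \right)} = \left(-1\right) 0 = 0$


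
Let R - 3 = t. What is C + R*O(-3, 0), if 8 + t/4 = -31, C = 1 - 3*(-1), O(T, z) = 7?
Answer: -1067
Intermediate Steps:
C = 4 (C = 1 + 3 = 4)
t = -156 (t = -32 + 4*(-31) = -32 - 124 = -156)
R = -153 (R = 3 - 156 = -153)
C + R*O(-3, 0) = 4 - 153*7 = 4 - 1071 = -1067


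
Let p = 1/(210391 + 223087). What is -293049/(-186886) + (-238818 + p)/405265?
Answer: 1147644805469899/1172532519916415 ≈ 0.97877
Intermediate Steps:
p = 1/433478 ≈ 2.3069e-6
-293049/(-186886) + (-238818 + p)/405265 = -293049/(-186886) + (-238818 + 1/433478)/405265 = -293049*(-1/186886) - 103522349003/433478*1/405265 = 293049/186886 - 103522349003/175673461670 = 1147644805469899/1172532519916415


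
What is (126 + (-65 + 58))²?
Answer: 14161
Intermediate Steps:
(126 + (-65 + 58))² = (126 - 7)² = 119² = 14161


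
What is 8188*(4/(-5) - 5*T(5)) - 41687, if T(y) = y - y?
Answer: -241187/5 ≈ -48237.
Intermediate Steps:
T(y) = 0
8188*(4/(-5) - 5*T(5)) - 41687 = 8188*(4/(-5) - 5*0) - 41687 = 8188*(4*(-⅕) + 0) - 41687 = 8188*(-⅘ + 0) - 41687 = 8188*(-⅘) - 41687 = -32752/5 - 41687 = -241187/5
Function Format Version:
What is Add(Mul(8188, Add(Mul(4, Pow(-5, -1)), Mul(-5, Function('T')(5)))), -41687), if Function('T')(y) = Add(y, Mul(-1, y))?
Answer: Rational(-241187, 5) ≈ -48237.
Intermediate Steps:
Function('T')(y) = 0
Add(Mul(8188, Add(Mul(4, Pow(-5, -1)), Mul(-5, Function('T')(5)))), -41687) = Add(Mul(8188, Add(Mul(4, Pow(-5, -1)), Mul(-5, 0))), -41687) = Add(Mul(8188, Add(Mul(4, Rational(-1, 5)), 0)), -41687) = Add(Mul(8188, Add(Rational(-4, 5), 0)), -41687) = Add(Mul(8188, Rational(-4, 5)), -41687) = Add(Rational(-32752, 5), -41687) = Rational(-241187, 5)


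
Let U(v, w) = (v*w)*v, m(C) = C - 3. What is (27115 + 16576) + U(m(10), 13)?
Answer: 44328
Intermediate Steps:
m(C) = -3 + C
U(v, w) = w*v²
(27115 + 16576) + U(m(10), 13) = (27115 + 16576) + 13*(-3 + 10)² = 43691 + 13*7² = 43691 + 13*49 = 43691 + 637 = 44328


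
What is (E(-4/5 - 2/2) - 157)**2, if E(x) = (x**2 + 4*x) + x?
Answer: 16556761/625 ≈ 26491.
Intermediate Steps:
E(x) = x**2 + 5*x
(E(-4/5 - 2/2) - 157)**2 = ((-4/5 - 2/2)*(5 + (-4/5 - 2/2)) - 157)**2 = ((-4*1/5 - 2*1/2)*(5 + (-4*1/5 - 2*1/2)) - 157)**2 = ((-4/5 - 1)*(5 + (-4/5 - 1)) - 157)**2 = (-9*(5 - 9/5)/5 - 157)**2 = (-9/5*16/5 - 157)**2 = (-144/25 - 157)**2 = (-4069/25)**2 = 16556761/625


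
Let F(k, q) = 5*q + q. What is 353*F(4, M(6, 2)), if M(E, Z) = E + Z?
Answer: 16944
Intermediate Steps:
F(k, q) = 6*q
353*F(4, M(6, 2)) = 353*(6*(6 + 2)) = 353*(6*8) = 353*48 = 16944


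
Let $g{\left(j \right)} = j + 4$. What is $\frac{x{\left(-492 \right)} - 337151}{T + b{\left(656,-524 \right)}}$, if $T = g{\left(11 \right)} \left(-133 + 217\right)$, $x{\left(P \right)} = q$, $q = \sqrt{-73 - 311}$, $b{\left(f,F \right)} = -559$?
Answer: $- \frac{337151}{701} + \frac{8 i \sqrt{6}}{701} \approx -480.96 + 0.027954 i$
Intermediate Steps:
$g{\left(j \right)} = 4 + j$
$q = 8 i \sqrt{6}$ ($q = \sqrt{-384} = 8 i \sqrt{6} \approx 19.596 i$)
$x{\left(P \right)} = 8 i \sqrt{6}$
$T = 1260$ ($T = \left(4 + 11\right) \left(-133 + 217\right) = 15 \cdot 84 = 1260$)
$\frac{x{\left(-492 \right)} - 337151}{T + b{\left(656,-524 \right)}} = \frac{8 i \sqrt{6} - 337151}{1260 - 559} = \frac{-337151 + 8 i \sqrt{6}}{701} = \left(-337151 + 8 i \sqrt{6}\right) \frac{1}{701} = - \frac{337151}{701} + \frac{8 i \sqrt{6}}{701}$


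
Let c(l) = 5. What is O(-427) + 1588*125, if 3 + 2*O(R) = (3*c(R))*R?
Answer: 195296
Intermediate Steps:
O(R) = -3/2 + 15*R/2 (O(R) = -3/2 + ((3*5)*R)/2 = -3/2 + (15*R)/2 = -3/2 + 15*R/2)
O(-427) + 1588*125 = (-3/2 + (15/2)*(-427)) + 1588*125 = (-3/2 - 6405/2) + 198500 = -3204 + 198500 = 195296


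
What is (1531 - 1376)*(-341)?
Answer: -52855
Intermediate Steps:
(1531 - 1376)*(-341) = 155*(-341) = -52855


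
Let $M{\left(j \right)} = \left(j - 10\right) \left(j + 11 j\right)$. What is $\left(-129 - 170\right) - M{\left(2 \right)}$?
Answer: $-107$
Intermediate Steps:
$M{\left(j \right)} = 12 j \left(-10 + j\right)$ ($M{\left(j \right)} = \left(-10 + j\right) 12 j = 12 j \left(-10 + j\right)$)
$\left(-129 - 170\right) - M{\left(2 \right)} = \left(-129 - 170\right) - 12 \cdot 2 \left(-10 + 2\right) = \left(-129 - 170\right) - 12 \cdot 2 \left(-8\right) = -299 - -192 = -299 + 192 = -107$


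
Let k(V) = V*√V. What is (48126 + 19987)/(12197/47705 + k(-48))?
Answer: 39632086121005/251681775595609 + 29761789319774400*I*√3/251681775595609 ≈ 0.15747 + 204.82*I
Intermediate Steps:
k(V) = V^(3/2)
(48126 + 19987)/(12197/47705 + k(-48)) = (48126 + 19987)/(12197/47705 + (-48)^(3/2)) = 68113/(12197*(1/47705) - 192*I*√3) = 68113/(12197/47705 - 192*I*√3)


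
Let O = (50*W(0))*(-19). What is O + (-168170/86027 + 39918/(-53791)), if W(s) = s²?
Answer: -12480058256/4627478357 ≈ -2.6969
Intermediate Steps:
O = 0 (O = (50*0²)*(-19) = (50*0)*(-19) = 0*(-19) = 0)
O + (-168170/86027 + 39918/(-53791)) = 0 + (-168170/86027 + 39918/(-53791)) = 0 + (-168170*1/86027 + 39918*(-1/53791)) = 0 + (-168170/86027 - 39918/53791) = 0 - 12480058256/4627478357 = -12480058256/4627478357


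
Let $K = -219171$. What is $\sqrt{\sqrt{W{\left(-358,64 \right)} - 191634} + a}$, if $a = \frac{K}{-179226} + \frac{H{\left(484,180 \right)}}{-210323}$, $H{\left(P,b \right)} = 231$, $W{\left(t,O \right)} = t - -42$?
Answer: $\frac{\sqrt{21432971499703874666 + 87712309350106086420 i \sqrt{7678}}}{4188372222} \approx 14.821 + 14.78 i$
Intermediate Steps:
$W{\left(t,O \right)} = 42 + t$ ($W{\left(t,O \right)} = t + 42 = 42 + t$)
$a = \frac{15351767009}{12565116666}$ ($a = - \frac{219171}{-179226} + \frac{231}{-210323} = \left(-219171\right) \left(- \frac{1}{179226}\right) + 231 \left(- \frac{1}{210323}\right) = \frac{73057}{59742} - \frac{231}{210323} = \frac{15351767009}{12565116666} \approx 1.2218$)
$\sqrt{\sqrt{W{\left(-358,64 \right)} - 191634} + a} = \sqrt{\sqrt{\left(42 - 358\right) - 191634} + \frac{15351767009}{12565116666}} = \sqrt{\sqrt{-316 - 191634} + \frac{15351767009}{12565116666}} = \sqrt{\sqrt{-191950} + \frac{15351767009}{12565116666}} = \sqrt{5 i \sqrt{7678} + \frac{15351767009}{12565116666}} = \sqrt{\frac{15351767009}{12565116666} + 5 i \sqrt{7678}}$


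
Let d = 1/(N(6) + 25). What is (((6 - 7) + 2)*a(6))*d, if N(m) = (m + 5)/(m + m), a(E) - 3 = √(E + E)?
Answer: 36/311 + 24*√3/311 ≈ 0.24942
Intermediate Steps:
a(E) = 3 + √2*√E (a(E) = 3 + √(E + E) = 3 + √(2*E) = 3 + √2*√E)
N(m) = (5 + m)/(2*m) (N(m) = (5 + m)/((2*m)) = (5 + m)*(1/(2*m)) = (5 + m)/(2*m))
d = 12/311 (d = 1/((½)*(5 + 6)/6 + 25) = 1/((½)*(⅙)*11 + 25) = 1/(11/12 + 25) = 1/(311/12) = 12/311 ≈ 0.038585)
(((6 - 7) + 2)*a(6))*d = (((6 - 7) + 2)*(3 + √2*√6))*(12/311) = ((-1 + 2)*(3 + 2*√3))*(12/311) = (1*(3 + 2*√3))*(12/311) = (3 + 2*√3)*(12/311) = 36/311 + 24*√3/311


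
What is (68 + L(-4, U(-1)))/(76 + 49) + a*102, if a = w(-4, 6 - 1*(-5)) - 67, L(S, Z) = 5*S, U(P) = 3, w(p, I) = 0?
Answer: -854202/125 ≈ -6833.6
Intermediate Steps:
a = -67 (a = 0 - 67 = -67)
(68 + L(-4, U(-1)))/(76 + 49) + a*102 = (68 + 5*(-4))/(76 + 49) - 67*102 = (68 - 20)/125 - 6834 = 48*(1/125) - 6834 = 48/125 - 6834 = -854202/125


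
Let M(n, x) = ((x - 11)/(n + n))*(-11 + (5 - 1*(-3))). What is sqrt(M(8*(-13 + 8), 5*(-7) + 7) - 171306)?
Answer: 3*I*sqrt(7613665)/20 ≈ 413.89*I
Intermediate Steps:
M(n, x) = -3*(-11 + x)/(2*n) (M(n, x) = ((-11 + x)/((2*n)))*(-11 + (5 + 3)) = ((-11 + x)*(1/(2*n)))*(-11 + 8) = ((-11 + x)/(2*n))*(-3) = -3*(-11 + x)/(2*n))
sqrt(M(8*(-13 + 8), 5*(-7) + 7) - 171306) = sqrt(3*(11 - (5*(-7) + 7))/(2*((8*(-13 + 8)))) - 171306) = sqrt(3*(11 - (-35 + 7))/(2*((8*(-5)))) - 171306) = sqrt((3/2)*(11 - 1*(-28))/(-40) - 171306) = sqrt((3/2)*(-1/40)*(11 + 28) - 171306) = sqrt((3/2)*(-1/40)*39 - 171306) = sqrt(-117/80 - 171306) = sqrt(-13704597/80) = 3*I*sqrt(7613665)/20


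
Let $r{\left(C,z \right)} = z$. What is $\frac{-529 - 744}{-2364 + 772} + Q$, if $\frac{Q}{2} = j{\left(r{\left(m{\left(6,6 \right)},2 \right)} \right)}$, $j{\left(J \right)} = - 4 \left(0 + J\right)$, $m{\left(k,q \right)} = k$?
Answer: $- \frac{24199}{1592} \approx -15.2$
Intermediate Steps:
$j{\left(J \right)} = - 4 J$
$Q = -16$ ($Q = 2 \left(\left(-4\right) 2\right) = 2 \left(-8\right) = -16$)
$\frac{-529 - 744}{-2364 + 772} + Q = \frac{-529 - 744}{-2364 + 772} - 16 = - \frac{1273}{-1592} - 16 = \left(-1273\right) \left(- \frac{1}{1592}\right) - 16 = \frac{1273}{1592} - 16 = - \frac{24199}{1592}$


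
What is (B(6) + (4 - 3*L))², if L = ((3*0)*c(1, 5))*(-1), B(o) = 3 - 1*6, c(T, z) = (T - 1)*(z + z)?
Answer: 1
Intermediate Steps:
c(T, z) = 2*z*(-1 + T) (c(T, z) = (-1 + T)*(2*z) = 2*z*(-1 + T))
B(o) = -3 (B(o) = 3 - 6 = -3)
L = 0 (L = ((3*0)*(2*5*(-1 + 1)))*(-1) = (0*(2*5*0))*(-1) = (0*0)*(-1) = 0*(-1) = 0)
(B(6) + (4 - 3*L))² = (-3 + (4 - 3*0))² = (-3 + (4 + 0))² = (-3 + 4)² = 1² = 1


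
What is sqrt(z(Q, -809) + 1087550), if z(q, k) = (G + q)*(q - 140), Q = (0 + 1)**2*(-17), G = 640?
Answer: 9*sqrt(12219) ≈ 994.86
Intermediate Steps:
Q = -17 (Q = 1**2*(-17) = 1*(-17) = -17)
z(q, k) = (-140 + q)*(640 + q) (z(q, k) = (640 + q)*(q - 140) = (640 + q)*(-140 + q) = (-140 + q)*(640 + q))
sqrt(z(Q, -809) + 1087550) = sqrt((-89600 + (-17)**2 + 500*(-17)) + 1087550) = sqrt((-89600 + 289 - 8500) + 1087550) = sqrt(-97811 + 1087550) = sqrt(989739) = 9*sqrt(12219)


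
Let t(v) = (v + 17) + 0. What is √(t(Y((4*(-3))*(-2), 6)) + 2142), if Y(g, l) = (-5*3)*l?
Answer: √2069 ≈ 45.486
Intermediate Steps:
Y(g, l) = -15*l
t(v) = 17 + v (t(v) = (17 + v) + 0 = 17 + v)
√(t(Y((4*(-3))*(-2), 6)) + 2142) = √((17 - 15*6) + 2142) = √((17 - 90) + 2142) = √(-73 + 2142) = √2069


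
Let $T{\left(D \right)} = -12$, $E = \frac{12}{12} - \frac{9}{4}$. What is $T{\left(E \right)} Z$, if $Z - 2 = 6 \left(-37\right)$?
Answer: $2640$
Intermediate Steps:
$Z = -220$ ($Z = 2 + 6 \left(-37\right) = 2 - 222 = -220$)
$E = - \frac{5}{4}$ ($E = 12 \cdot \frac{1}{12} - \frac{9}{4} = 1 - \frac{9}{4} = - \frac{5}{4} \approx -1.25$)
$T{\left(E \right)} Z = \left(-12\right) \left(-220\right) = 2640$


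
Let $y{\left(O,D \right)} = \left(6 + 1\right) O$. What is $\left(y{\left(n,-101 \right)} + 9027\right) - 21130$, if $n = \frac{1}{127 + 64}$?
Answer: $- \frac{2311666}{191} \approx -12103.0$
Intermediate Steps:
$n = \frac{1}{191} \approx 0.0052356$
$y{\left(O,D \right)} = 7 O$
$\left(y{\left(n,-101 \right)} + 9027\right) - 21130 = \left(7 \cdot \frac{1}{191} + 9027\right) - 21130 = \left(\frac{7}{191} + 9027\right) - 21130 = \frac{1724164}{191} - 21130 = - \frac{2311666}{191}$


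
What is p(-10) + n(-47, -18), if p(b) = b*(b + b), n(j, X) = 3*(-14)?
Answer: 158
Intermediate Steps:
n(j, X) = -42
p(b) = 2*b**2 (p(b) = b*(2*b) = 2*b**2)
p(-10) + n(-47, -18) = 2*(-10)**2 - 42 = 2*100 - 42 = 200 - 42 = 158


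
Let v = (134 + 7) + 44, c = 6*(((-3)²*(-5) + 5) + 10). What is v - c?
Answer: 365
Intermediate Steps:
c = -180 (c = 6*((9*(-5) + 5) + 10) = 6*((-45 + 5) + 10) = 6*(-40 + 10) = 6*(-30) = -180)
v = 185 (v = 141 + 44 = 185)
v - c = 185 - 1*(-180) = 185 + 180 = 365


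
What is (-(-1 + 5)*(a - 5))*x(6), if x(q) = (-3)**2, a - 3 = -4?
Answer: 216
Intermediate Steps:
a = -1 (a = 3 - 4 = -1)
x(q) = 9
(-(-1 + 5)*(a - 5))*x(6) = -(-1 + 5)*(-1 - 5)*9 = -4*(-6)*9 = -1*(-24)*9 = 24*9 = 216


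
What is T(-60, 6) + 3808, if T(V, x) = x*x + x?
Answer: 3850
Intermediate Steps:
T(V, x) = x + x² (T(V, x) = x² + x = x + x²)
T(-60, 6) + 3808 = 6*(1 + 6) + 3808 = 6*7 + 3808 = 42 + 3808 = 3850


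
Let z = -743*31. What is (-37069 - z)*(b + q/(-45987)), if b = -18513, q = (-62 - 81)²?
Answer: 11949938520080/45987 ≈ 2.5985e+8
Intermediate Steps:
q = 20449 (q = (-143)² = 20449)
z = -23033
(-37069 - z)*(b + q/(-45987)) = (-37069 - 1*(-23033))*(-18513 + 20449/(-45987)) = (-37069 + 23033)*(-18513 + 20449*(-1/45987)) = -14036*(-18513 - 20449/45987) = -14036*(-851377780/45987) = 11949938520080/45987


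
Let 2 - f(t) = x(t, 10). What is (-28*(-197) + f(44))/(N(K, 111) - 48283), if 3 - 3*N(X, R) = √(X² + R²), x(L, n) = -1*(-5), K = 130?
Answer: -2395607994/20980334495 + 16539*√29221/20980334495 ≈ -0.11405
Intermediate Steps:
x(L, n) = 5
f(t) = -3 (f(t) = 2 - 1*5 = 2 - 5 = -3)
N(X, R) = 1 - √(R² + X²)/3 (N(X, R) = 1 - √(X² + R²)/3 = 1 - √(R² + X²)/3)
(-28*(-197) + f(44))/(N(K, 111) - 48283) = (-28*(-197) - 3)/((1 - √(111² + 130²)/3) - 48283) = (5516 - 3)/((1 - √(12321 + 16900)/3) - 48283) = 5513/((1 - √29221/3) - 48283) = 5513/(-48282 - √29221/3)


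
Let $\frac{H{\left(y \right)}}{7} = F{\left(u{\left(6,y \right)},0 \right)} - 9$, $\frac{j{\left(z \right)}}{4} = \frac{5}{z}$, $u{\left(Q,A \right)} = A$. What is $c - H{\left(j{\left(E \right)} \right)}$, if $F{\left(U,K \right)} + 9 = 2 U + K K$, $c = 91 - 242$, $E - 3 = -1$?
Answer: $-165$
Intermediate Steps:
$E = 2$ ($E = 3 - 1 = 2$)
$c = -151$ ($c = 91 - 242 = -151$)
$F{\left(U,K \right)} = -9 + K^{2} + 2 U$ ($F{\left(U,K \right)} = -9 + \left(2 U + K K\right) = -9 + \left(2 U + K^{2}\right) = -9 + \left(K^{2} + 2 U\right) = -9 + K^{2} + 2 U$)
$j{\left(z \right)} = \frac{20}{z}$ ($j{\left(z \right)} = 4 \frac{5}{z} = \frac{20}{z}$)
$H{\left(y \right)} = -126 + 14 y$ ($H{\left(y \right)} = 7 \left(\left(-9 + 0^{2} + 2 y\right) - 9\right) = 7 \left(\left(-9 + 0 + 2 y\right) - 9\right) = 7 \left(\left(-9 + 2 y\right) - 9\right) = 7 \left(-18 + 2 y\right) = -126 + 14 y$)
$c - H{\left(j{\left(E \right)} \right)} = -151 - \left(-126 + 14 \cdot \frac{20}{2}\right) = -151 - \left(-126 + 14 \cdot 20 \cdot \frac{1}{2}\right) = -151 - \left(-126 + 14 \cdot 10\right) = -151 - \left(-126 + 140\right) = -151 - 14 = -165$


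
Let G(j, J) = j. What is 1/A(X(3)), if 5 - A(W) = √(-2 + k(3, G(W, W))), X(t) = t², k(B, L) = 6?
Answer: ⅓ ≈ 0.33333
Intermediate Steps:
A(W) = 3 (A(W) = 5 - √(-2 + 6) = 5 - √4 = 5 - 1*2 = 5 - 2 = 3)
1/A(X(3)) = 1/3 = ⅓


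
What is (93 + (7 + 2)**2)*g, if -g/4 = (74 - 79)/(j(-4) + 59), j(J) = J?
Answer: 696/11 ≈ 63.273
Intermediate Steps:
g = 4/11 (g = -4*(74 - 79)/(-4 + 59) = -(-20)/55 = -4*(-1/11) = 4/11 ≈ 0.36364)
(93 + (7 + 2)**2)*g = (93 + (7 + 2)**2)*(4/11) = (93 + 9**2)*(4/11) = (93 + 81)*(4/11) = 174*(4/11) = 696/11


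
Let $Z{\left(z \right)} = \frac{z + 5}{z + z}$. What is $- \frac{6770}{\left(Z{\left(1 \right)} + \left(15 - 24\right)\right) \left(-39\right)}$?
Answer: $- \frac{3385}{117} \approx -28.932$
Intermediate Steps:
$Z{\left(z \right)} = \frac{5 + z}{2 z}$
$- \frac{6770}{\left(Z{\left(1 \right)} + \left(15 - 24\right)\right) \left(-39\right)} = - \frac{6770}{\left(\frac{5 + 1}{2 \cdot 1} + \left(15 - 24\right)\right) \left(-39\right)} = - \frac{6770}{\left(\frac{1}{2} \cdot 1 \cdot 6 - 9\right) \left(-39\right)} = - \frac{6770}{\left(3 - 9\right) \left(-39\right)} = - \frac{6770}{\left(-6\right) \left(-39\right)} = - \frac{6770}{234} = \left(-6770\right) \frac{1}{234} = - \frac{3385}{117}$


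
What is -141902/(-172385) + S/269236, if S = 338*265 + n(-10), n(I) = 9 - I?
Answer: 53648926637/46412247860 ≈ 1.1559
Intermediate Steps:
S = 89589 (S = 338*265 + (9 - 1*(-10)) = 89570 + (9 + 10) = 89570 + 19 = 89589)
-141902/(-172385) + S/269236 = -141902/(-172385) + 89589/269236 = -141902*(-1/172385) + 89589*(1/269236) = 141902/172385 + 89589/269236 = 53648926637/46412247860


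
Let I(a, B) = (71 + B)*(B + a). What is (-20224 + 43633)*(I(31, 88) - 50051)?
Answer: -728722170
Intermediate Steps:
(-20224 + 43633)*(I(31, 88) - 50051) = (-20224 + 43633)*((88² + 71*88 + 71*31 + 88*31) - 50051) = 23409*((7744 + 6248 + 2201 + 2728) - 50051) = 23409*(18921 - 50051) = 23409*(-31130) = -728722170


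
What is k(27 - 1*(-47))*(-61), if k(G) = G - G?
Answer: 0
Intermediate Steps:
k(G) = 0
k(27 - 1*(-47))*(-61) = 0*(-61) = 0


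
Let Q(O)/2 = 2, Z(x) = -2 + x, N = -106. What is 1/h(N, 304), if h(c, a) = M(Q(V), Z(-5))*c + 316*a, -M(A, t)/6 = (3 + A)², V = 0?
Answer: 1/127228 ≈ 7.8599e-6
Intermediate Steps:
Q(O) = 4 (Q(O) = 2*2 = 4)
M(A, t) = -6*(3 + A)²
h(c, a) = -294*c + 316*a (h(c, a) = (-6*(3 + 4)²)*c + 316*a = (-6*7²)*c + 316*a = (-6*49)*c + 316*a = -294*c + 316*a)
1/h(N, 304) = 1/(-294*(-106) + 316*304) = 1/(31164 + 96064) = 1/127228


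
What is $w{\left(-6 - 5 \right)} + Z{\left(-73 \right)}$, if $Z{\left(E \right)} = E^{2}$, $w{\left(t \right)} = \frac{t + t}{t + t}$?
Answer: $5330$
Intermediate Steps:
$w{\left(t \right)} = 1$ ($w{\left(t \right)} = \frac{2 t}{2 t} = 2 t \frac{1}{2 t} = 1$)
$w{\left(-6 - 5 \right)} + Z{\left(-73 \right)} = 1 + \left(-73\right)^{2} = 1 + 5329 = 5330$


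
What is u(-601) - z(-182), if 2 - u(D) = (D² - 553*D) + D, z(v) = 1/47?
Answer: -32568698/47 ≈ -6.9295e+5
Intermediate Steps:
z(v) = 1/47
u(D) = 2 - D² + 552*D (u(D) = 2 - ((D² - 553*D) + D) = 2 - (D² - 552*D) = 2 + (-D² + 552*D) = 2 - D² + 552*D)
u(-601) - z(-182) = (2 - 1*(-601)² + 552*(-601)) - 1*1/47 = (2 - 1*361201 - 331752) - 1/47 = (2 - 361201 - 331752) - 1/47 = -692951 - 1/47 = -32568698/47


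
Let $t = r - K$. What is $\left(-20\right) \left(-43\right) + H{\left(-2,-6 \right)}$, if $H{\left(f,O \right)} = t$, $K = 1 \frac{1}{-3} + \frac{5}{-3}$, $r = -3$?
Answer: $859$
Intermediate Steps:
$K = -2$ ($K = 1 \left(- \frac{1}{3}\right) + 5 \left(- \frac{1}{3}\right) = - \frac{1}{3} - \frac{5}{3} = -2$)
$t = -1$ ($t = -3 - -2 = -3 + 2 = -1$)
$H{\left(f,O \right)} = -1$
$\left(-20\right) \left(-43\right) + H{\left(-2,-6 \right)} = \left(-20\right) \left(-43\right) - 1 = 860 - 1 = 859$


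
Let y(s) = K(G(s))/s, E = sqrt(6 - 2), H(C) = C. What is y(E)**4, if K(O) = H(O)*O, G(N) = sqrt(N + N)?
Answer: 16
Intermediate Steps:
G(N) = sqrt(2)*sqrt(N) (G(N) = sqrt(2*N) = sqrt(2)*sqrt(N))
K(O) = O**2 (K(O) = O*O = O**2)
E = 2 (E = sqrt(4) = 2)
y(s) = 2 (y(s) = (sqrt(2)*sqrt(s))**2/s = (2*s)/s = 2)
y(E)**4 = 2**4 = 16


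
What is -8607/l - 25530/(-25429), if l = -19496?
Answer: 716600283/495763784 ≈ 1.4454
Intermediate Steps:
-8607/l - 25530/(-25429) = -8607/(-19496) - 25530/(-25429) = -8607*(-1/19496) - 25530*(-1/25429) = 8607/19496 + 25530/25429 = 716600283/495763784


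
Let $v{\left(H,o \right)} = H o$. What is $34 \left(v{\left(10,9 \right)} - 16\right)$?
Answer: $2516$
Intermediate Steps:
$34 \left(v{\left(10,9 \right)} - 16\right) = 34 \left(10 \cdot 9 - 16\right) = 34 \left(90 - 16\right) = 34 \cdot 74 = 2516$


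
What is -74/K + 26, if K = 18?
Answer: 197/9 ≈ 21.889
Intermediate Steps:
-74/K + 26 = -74/18 + 26 = (1/18)*(-74) + 26 = -37/9 + 26 = 197/9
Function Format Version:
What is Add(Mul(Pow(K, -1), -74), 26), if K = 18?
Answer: Rational(197, 9) ≈ 21.889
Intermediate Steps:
Add(Mul(Pow(K, -1), -74), 26) = Add(Mul(Pow(18, -1), -74), 26) = Add(Mul(Rational(1, 18), -74), 26) = Add(Rational(-37, 9), 26) = Rational(197, 9)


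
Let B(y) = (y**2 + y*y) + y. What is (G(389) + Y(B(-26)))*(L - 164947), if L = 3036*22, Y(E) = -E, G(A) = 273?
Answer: 103357215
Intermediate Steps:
B(y) = y + 2*y**2 (B(y) = (y**2 + y**2) + y = 2*y**2 + y = y + 2*y**2)
L = 66792
(G(389) + Y(B(-26)))*(L - 164947) = (273 - (-26)*(1 + 2*(-26)))*(66792 - 164947) = (273 - (-26)*(1 - 52))*(-98155) = (273 - (-26)*(-51))*(-98155) = (273 - 1*1326)*(-98155) = (273 - 1326)*(-98155) = -1053*(-98155) = 103357215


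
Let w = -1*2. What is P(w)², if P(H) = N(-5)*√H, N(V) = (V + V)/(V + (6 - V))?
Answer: -50/9 ≈ -5.5556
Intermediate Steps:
N(V) = V/3 (N(V) = (2*V)/6 = (2*V)*(⅙) = V/3)
w = -2
P(H) = -5*√H/3 (P(H) = ((⅓)*(-5))*√H = -5*√H/3)
P(w)² = (-5*I*√2/3)² = -50/9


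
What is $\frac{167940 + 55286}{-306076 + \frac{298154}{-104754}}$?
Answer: $- \frac{11691908202}{16031491729} \approx -0.72931$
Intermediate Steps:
$\frac{167940 + 55286}{-306076 + \frac{298154}{-104754}} = \frac{223226}{-306076 + 298154 \left(- \frac{1}{104754}\right)} = \frac{223226}{-306076 - \frac{149077}{52377}} = \frac{223226}{- \frac{16031491729}{52377}} = 223226 \left(- \frac{52377}{16031491729}\right) = - \frac{11691908202}{16031491729}$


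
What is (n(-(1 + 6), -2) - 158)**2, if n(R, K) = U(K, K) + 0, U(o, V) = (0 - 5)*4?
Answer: 31684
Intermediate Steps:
U(o, V) = -20 (U(o, V) = -5*4 = -20)
n(R, K) = -20 (n(R, K) = -20 + 0 = -20)
(n(-(1 + 6), -2) - 158)**2 = (-20 - 158)**2 = (-178)**2 = 31684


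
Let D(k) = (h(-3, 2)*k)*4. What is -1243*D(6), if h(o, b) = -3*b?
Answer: 178992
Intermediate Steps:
D(k) = -24*k (D(k) = ((-3*2)*k)*4 = -6*k*4 = -24*k)
-1243*D(6) = -(-29832)*6 = -1243*(-144) = 178992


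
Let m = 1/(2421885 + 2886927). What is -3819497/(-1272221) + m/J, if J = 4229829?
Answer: 85768206711449198777/28568189400500901708 ≈ 3.0022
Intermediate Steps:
m = 1/5308812 ≈ 1.8837e-7
-3819497/(-1272221) + m/J = -3819497/(-1272221) + (1/5308812)/4229829 = -3819497*(-1/1272221) + (1/5308812)*(1/4229829) = 3819497/1272221 + 1/22455366953148 = 85768206711449198777/28568189400500901708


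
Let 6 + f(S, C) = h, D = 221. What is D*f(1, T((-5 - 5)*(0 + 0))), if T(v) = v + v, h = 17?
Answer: 2431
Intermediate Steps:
T(v) = 2*v
f(S, C) = 11 (f(S, C) = -6 + 17 = 11)
D*f(1, T((-5 - 5)*(0 + 0))) = 221*11 = 2431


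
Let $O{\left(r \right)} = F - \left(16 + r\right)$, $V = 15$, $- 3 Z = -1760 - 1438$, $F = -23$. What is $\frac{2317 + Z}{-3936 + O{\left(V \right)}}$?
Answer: $- \frac{3383}{3990} \approx -0.84787$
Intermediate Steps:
$Z = 1066$ ($Z = - \frac{-1760 - 1438}{3} = \left(- \frac{1}{3}\right) \left(-3198\right) = 1066$)
$O{\left(r \right)} = -39 - r$ ($O{\left(r \right)} = -23 - \left(16 + r\right) = -39 - r$)
$\frac{2317 + Z}{-3936 + O{\left(V \right)}} = \frac{2317 + 1066}{-3936 - 54} = \frac{3383}{-3936 - 54} = \frac{3383}{-3990} = 3383 \left(- \frac{1}{3990}\right) = - \frac{3383}{3990}$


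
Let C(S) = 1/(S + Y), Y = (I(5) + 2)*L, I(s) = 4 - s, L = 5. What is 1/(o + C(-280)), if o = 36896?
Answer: 275/10146399 ≈ 2.7103e-5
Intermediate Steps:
Y = 5 (Y = ((4 - 1*5) + 2)*5 = ((4 - 5) + 2)*5 = (-1 + 2)*5 = 1*5 = 5)
C(S) = 1/(5 + S) (C(S) = 1/(S + 5) = 1/(5 + S))
1/(o + C(-280)) = 1/(36896 + 1/(5 - 280)) = 1/(36896 + 1/(-275)) = 1/(36896 - 1/275) = 1/(10146399/275) = 275/10146399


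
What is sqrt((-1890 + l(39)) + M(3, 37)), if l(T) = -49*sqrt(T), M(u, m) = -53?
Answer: sqrt(-1943 - 49*sqrt(39)) ≈ 47.424*I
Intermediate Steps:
sqrt((-1890 + l(39)) + M(3, 37)) = sqrt((-1890 - 49*sqrt(39)) - 53) = sqrt(-1943 - 49*sqrt(39))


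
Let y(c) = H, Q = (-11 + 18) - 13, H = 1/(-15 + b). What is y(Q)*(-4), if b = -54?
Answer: 4/69 ≈ 0.057971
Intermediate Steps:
H = -1/69 (H = 1/(-15 - 54) = 1/(-69) = -1/69 ≈ -0.014493)
Q = -6 (Q = 7 - 13 = -6)
y(c) = -1/69
y(Q)*(-4) = -1/69*(-4) = 4/69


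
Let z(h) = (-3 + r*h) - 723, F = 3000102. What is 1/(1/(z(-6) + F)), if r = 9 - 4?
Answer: 2999346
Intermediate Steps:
r = 5
z(h) = -726 + 5*h (z(h) = (-3 + 5*h) - 723 = -726 + 5*h)
1/(1/(z(-6) + F)) = 1/(1/((-726 + 5*(-6)) + 3000102)) = 1/(1/((-726 - 30) + 3000102)) = 1/(1/(-756 + 3000102)) = 1/(1/2999346) = 2999346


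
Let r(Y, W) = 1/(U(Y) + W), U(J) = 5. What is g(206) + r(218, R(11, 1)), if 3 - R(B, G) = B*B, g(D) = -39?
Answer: -4408/113 ≈ -39.009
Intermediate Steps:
R(B, G) = 3 - B² (R(B, G) = 3 - B*B = 3 - B²)
r(Y, W) = 1/(5 + W)
g(206) + r(218, R(11, 1)) = -39 + 1/(5 + (3 - 1*11²)) = -39 + 1/(5 + (3 - 1*121)) = -39 + 1/(5 + (3 - 121)) = -39 + 1/(5 - 118) = -39 + 1/(-113) = -39 - 1/113 = -4408/113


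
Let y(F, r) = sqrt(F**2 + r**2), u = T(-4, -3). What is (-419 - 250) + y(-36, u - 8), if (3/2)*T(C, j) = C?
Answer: -669 + 4*sqrt(793)/3 ≈ -631.45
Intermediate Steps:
T(C, j) = 2*C/3
u = -8/3 (u = (2/3)*(-4) = -8/3 ≈ -2.6667)
(-419 - 250) + y(-36, u - 8) = (-419 - 250) + sqrt((-36)**2 + (-8/3 - 8)**2) = -669 + sqrt(1296 + (-32/3)**2) = -669 + sqrt(1296 + 1024/9) = -669 + sqrt(12688/9) = -669 + 4*sqrt(793)/3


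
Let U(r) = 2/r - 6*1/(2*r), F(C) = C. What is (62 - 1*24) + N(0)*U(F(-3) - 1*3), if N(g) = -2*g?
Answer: 38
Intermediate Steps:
U(r) = -1/r (U(r) = 2/r - 3/r = -1/r)
(62 - 1*24) + N(0)*U(F(-3) - 1*3) = (62 - 1*24) + (-2*0)*(-1/(-3 - 1*3)) = (62 - 24) + 0*(-1/(-3 - 3)) = 38 + 0*(-1/(-6)) = 38 + 0*(-1*(-⅙)) = 38 + 0*(⅙) = 38 + 0 = 38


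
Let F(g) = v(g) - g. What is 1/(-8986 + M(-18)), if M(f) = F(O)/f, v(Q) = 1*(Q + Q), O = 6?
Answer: -3/26959 ≈ -0.00011128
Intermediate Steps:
v(Q) = 2*Q (v(Q) = 1*(2*Q) = 2*Q)
F(g) = g (F(g) = 2*g - g = g)
M(f) = 6/f
1/(-8986 + M(-18)) = 1/(-8986 + 6/(-18)) = 1/(-8986 + 6*(-1/18)) = 1/(-8986 - 1/3) = 1/(-26959/3) = -3/26959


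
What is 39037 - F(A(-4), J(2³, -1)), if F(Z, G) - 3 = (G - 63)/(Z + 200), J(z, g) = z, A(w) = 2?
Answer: 7884923/202 ≈ 39034.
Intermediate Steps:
F(Z, G) = 3 + (-63 + G)/(200 + Z) (F(Z, G) = 3 + (G - 63)/(Z + 200) = 3 + (-63 + G)/(200 + Z))
39037 - F(A(-4), J(2³, -1)) = 39037 - (537 + 2³ + 3*2)/(200 + 2) = 39037 - (537 + 8 + 6)/202 = 39037 - 551/202 = 7884923/202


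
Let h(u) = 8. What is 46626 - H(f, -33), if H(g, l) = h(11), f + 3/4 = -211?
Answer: 46618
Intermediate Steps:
f = -847/4 (f = -¾ - 211 = -847/4 ≈ -211.75)
H(g, l) = 8
46626 - H(f, -33) = 46626 - 1*8 = 46626 - 8 = 46618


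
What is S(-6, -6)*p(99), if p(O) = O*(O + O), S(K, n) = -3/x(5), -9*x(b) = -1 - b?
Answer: -88209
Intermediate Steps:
x(b) = ⅑ + b/9 (x(b) = -(-1 - b)/9 = ⅑ + b/9)
S(K, n) = -9/2 (S(K, n) = -3/(⅑ + (⅑)*5) = -3/(⅑ + 5/9) = -3/⅔ = -3*3/2 = -9/2)
p(O) = 2*O² (p(O) = O*(2*O) = 2*O²)
S(-6, -6)*p(99) = -9*99² = -9*9801 = -9/2*19602 = -88209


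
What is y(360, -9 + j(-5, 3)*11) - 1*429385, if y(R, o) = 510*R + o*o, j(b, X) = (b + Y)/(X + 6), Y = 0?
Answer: -19890089/81 ≈ -2.4556e+5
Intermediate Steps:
j(b, X) = b/(6 + X) (j(b, X) = (b + 0)/(X + 6) = b/(6 + X))
y(R, o) = o² + 510*R (y(R, o) = 510*R + o² = o² + 510*R)
y(360, -9 + j(-5, 3)*11) - 1*429385 = ((-9 - 5/(6 + 3)*11)² + 510*360) - 1*429385 = ((-9 - 5/9*11)² + 183600) - 429385 = ((-9 - 55/9)² + 183600) - 429385 = ((-136/9)² + 183600) - 429385 = (18496/81 + 183600) - 429385 = 14890096/81 - 429385 = -19890089/81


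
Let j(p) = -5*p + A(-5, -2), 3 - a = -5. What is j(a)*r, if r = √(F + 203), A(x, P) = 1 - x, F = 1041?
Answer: -68*√311 ≈ -1199.2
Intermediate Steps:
r = 2*√311 (r = √(1041 + 203) = √1244 = 2*√311 ≈ 35.270)
a = 8 (a = 3 - 1*(-5) = 3 + 5 = 8)
j(p) = 6 - 5*p (j(p) = -5*p + (1 - 1*(-5)) = -5*p + (1 + 5) = -5*p + 6 = 6 - 5*p)
j(a)*r = (6 - 5*8)*(2*√311) = (6 - 40)*(2*√311) = -68*√311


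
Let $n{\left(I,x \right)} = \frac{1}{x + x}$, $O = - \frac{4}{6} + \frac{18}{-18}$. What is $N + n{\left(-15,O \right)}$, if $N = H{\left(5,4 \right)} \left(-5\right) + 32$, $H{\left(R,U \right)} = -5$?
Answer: $\frac{567}{10} \approx 56.7$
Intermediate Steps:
$O = - \frac{5}{3}$ ($O = \left(-4\right) \frac{1}{6} + 18 \left(- \frac{1}{18}\right) = - \frac{2}{3} - 1 = - \frac{5}{3} \approx -1.6667$)
$n{\left(I,x \right)} = \frac{1}{2 x}$
$N = 57$ ($N = \left(-5\right) \left(-5\right) + 32 = 25 + 32 = 57$)
$N + n{\left(-15,O \right)} = 57 + \frac{1}{2 \left(- \frac{5}{3}\right)} = 57 + \frac{1}{2} \left(- \frac{3}{5}\right) = 57 - \frac{3}{10} = \frac{567}{10}$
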